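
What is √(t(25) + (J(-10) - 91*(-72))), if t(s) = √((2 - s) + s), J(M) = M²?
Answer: √(6652 + √2) ≈ 81.568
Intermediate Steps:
t(s) = √2
√(t(25) + (J(-10) - 91*(-72))) = √(√2 + ((-10)² - 91*(-72))) = √(√2 + (100 + 6552)) = √(√2 + 6652) = √(6652 + √2)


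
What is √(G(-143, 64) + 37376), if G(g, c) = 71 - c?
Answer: √37383 ≈ 193.35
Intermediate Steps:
√(G(-143, 64) + 37376) = √((71 - 1*64) + 37376) = √((71 - 64) + 37376) = √(7 + 37376) = √37383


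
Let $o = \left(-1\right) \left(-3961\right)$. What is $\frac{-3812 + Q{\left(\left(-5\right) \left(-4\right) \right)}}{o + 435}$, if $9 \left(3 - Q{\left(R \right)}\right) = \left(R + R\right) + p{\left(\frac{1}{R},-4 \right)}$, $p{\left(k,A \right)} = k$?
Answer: $- \frac{76269}{87920} \approx -0.86748$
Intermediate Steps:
$o = 3961$
$Q{\left(R \right)} = 3 - \frac{2 R}{9} - \frac{1}{9 R}$ ($Q{\left(R \right)} = 3 - \frac{\left(R + R\right) + \frac{1}{R}}{9} = 3 - \frac{2 R + \frac{1}{R}}{9} = 3 - \frac{\frac{1}{R} + 2 R}{9} = 3 - \left(\frac{1}{9 R} + \frac{2 R}{9}\right) = 3 - \frac{2 R}{9} - \frac{1}{9 R}$)
$\frac{-3812 + Q{\left(\left(-5\right) \left(-4\right) \right)}}{o + 435} = \frac{-3812 + \frac{-1 + \left(-5\right) \left(-4\right) \left(27 - 2 \left(\left(-5\right) \left(-4\right)\right)\right)}{9 \left(\left(-5\right) \left(-4\right)\right)}}{3961 + 435} = \frac{-3812 + \frac{-1 + 20 \left(27 - 40\right)}{9 \cdot 20}}{4396} = \left(-3812 + \frac{1}{9} \cdot \frac{1}{20} \left(-1 + 20 \left(27 - 40\right)\right)\right) \frac{1}{4396} = \left(-3812 + \frac{1}{9} \cdot \frac{1}{20} \left(-1 + 20 \left(-13\right)\right)\right) \frac{1}{4396} = \left(-3812 + \frac{1}{9} \cdot \frac{1}{20} \left(-1 - 260\right)\right) \frac{1}{4396} = \left(-3812 + \frac{1}{9} \cdot \frac{1}{20} \left(-261\right)\right) \frac{1}{4396} = \left(-3812 - \frac{29}{20}\right) \frac{1}{4396} = \left(- \frac{76269}{20}\right) \frac{1}{4396} = - \frac{76269}{87920}$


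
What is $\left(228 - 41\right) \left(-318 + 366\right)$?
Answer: $8976$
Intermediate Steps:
$\left(228 - 41\right) \left(-318 + 366\right) = 187 \cdot 48 = 8976$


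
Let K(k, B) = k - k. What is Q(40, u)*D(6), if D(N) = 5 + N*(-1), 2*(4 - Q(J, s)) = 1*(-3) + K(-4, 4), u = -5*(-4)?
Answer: -11/2 ≈ -5.5000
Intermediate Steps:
u = 20
K(k, B) = 0
Q(J, s) = 11/2 (Q(J, s) = 4 - (1*(-3) + 0)/2 = 4 - (-3 + 0)/2 = 4 - 1/2*(-3) = 4 + 3/2 = 11/2)
D(N) = 5 - N
Q(40, u)*D(6) = 11*(5 - 1*6)/2 = 11*(5 - 6)/2 = (11/2)*(-1) = -11/2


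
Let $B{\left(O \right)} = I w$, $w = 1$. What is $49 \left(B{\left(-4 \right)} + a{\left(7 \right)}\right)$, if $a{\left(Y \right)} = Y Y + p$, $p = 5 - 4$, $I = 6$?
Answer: $2744$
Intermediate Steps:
$p = 1$
$B{\left(O \right)} = 6$ ($B{\left(O \right)} = 6 \cdot 1 = 6$)
$a{\left(Y \right)} = 1 + Y^{2}$ ($a{\left(Y \right)} = Y Y + 1 = Y^{2} + 1 = 1 + Y^{2}$)
$49 \left(B{\left(-4 \right)} + a{\left(7 \right)}\right) = 49 \left(6 + \left(1 + 7^{2}\right)\right) = 49 \left(6 + \left(1 + 49\right)\right) = 49 \left(6 + 50\right) = 49 \cdot 56 = 2744$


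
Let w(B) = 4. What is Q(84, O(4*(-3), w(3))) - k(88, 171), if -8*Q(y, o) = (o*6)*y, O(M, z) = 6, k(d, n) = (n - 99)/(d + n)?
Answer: -97974/259 ≈ -378.28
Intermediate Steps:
k(d, n) = (-99 + n)/(d + n)
Q(y, o) = -3*o*y/4 (Q(y, o) = -o*6*y/8 = -6*o*y/8 = -3*o*y/4)
Q(84, O(4*(-3), w(3))) - k(88, 171) = -¾*6*84 - (-99 + 171)/(88 + 171) = -378 - 72/259 = -97974/259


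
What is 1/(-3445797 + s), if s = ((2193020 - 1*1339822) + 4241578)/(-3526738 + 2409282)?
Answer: -139682/481316453401 ≈ -2.9021e-7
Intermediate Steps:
s = -636847/139682 (s = ((2193020 - 1339822) + 4241578)/(-1117456) = (853198 + 4241578)*(-1/1117456) = 5094776*(-1/1117456) = -636847/139682 ≈ -4.5593)
1/(-3445797 + s) = 1/(-3445797 - 636847/139682) = 1/(-481316453401/139682) = -139682/481316453401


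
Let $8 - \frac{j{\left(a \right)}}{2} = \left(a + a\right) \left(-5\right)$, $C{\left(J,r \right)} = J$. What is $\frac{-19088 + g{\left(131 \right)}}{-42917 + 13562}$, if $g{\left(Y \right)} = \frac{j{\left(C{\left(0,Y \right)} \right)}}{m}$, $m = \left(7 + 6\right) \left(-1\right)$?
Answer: $\frac{16544}{25441} \approx 0.65029$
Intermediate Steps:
$m = -13$ ($m = 13 \left(-1\right) = -13$)
$j{\left(a \right)} = 16 + 20 a$ ($j{\left(a \right)} = 16 - 2 \left(a + a\right) \left(-5\right) = 16 - 2 \cdot 2 a \left(-5\right) = 16 - 2 \left(- 10 a\right) = 16 + 20 a$)
$g{\left(Y \right)} = - \frac{16}{13}$ ($g{\left(Y \right)} = \frac{16 + 20 \cdot 0}{-13} = \left(16 + 0\right) \left(- \frac{1}{13}\right) = 16 \left(- \frac{1}{13}\right) = - \frac{16}{13}$)
$\frac{-19088 + g{\left(131 \right)}}{-42917 + 13562} = \frac{-19088 - \frac{16}{13}}{-42917 + 13562} = - \frac{248160}{13 \left(-29355\right)} = \left(- \frac{248160}{13}\right) \left(- \frac{1}{29355}\right) = \frac{16544}{25441}$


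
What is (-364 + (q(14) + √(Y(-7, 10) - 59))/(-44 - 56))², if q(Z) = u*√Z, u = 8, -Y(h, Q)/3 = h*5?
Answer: (36400 + √46 + 8*√14)²/10000 ≈ 1.3276e+5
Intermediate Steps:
Y(h, Q) = -15*h (Y(h, Q) = -3*h*5 = -15*h)
q(Z) = 8*√Z
(-364 + (q(14) + √(Y(-7, 10) - 59))/(-44 - 56))² = (-364 + (8*√14 + √(-15*(-7) - 59))/(-44 - 56))² = (-364 + (8*√14 + √(105 - 59))/(-100))² = (-364 + (8*√14 + √46)*(-1/100))² = (-364 + (√46 + 8*√14)*(-1/100))² = (-364 + (-2*√14/25 - √46/100))² = (-364 - 2*√14/25 - √46/100)²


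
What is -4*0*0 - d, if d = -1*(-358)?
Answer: -358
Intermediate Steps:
d = 358
-4*0*0 - d = -4*0*0 - 1*358 = 0*0 - 358 = 0 - 358 = -358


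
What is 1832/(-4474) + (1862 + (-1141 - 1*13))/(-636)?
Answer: -180531/118561 ≈ -1.5227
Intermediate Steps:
1832/(-4474) + (1862 + (-1141 - 1*13))/(-636) = 1832*(-1/4474) + (1862 + (-1141 - 13))*(-1/636) = -916/2237 + (1862 - 1154)*(-1/636) = -916/2237 + 708*(-1/636) = -916/2237 - 59/53 = -180531/118561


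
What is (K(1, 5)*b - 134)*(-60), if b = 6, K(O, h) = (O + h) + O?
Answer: 5520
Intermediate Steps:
K(O, h) = h + 2*O
(K(1, 5)*b - 134)*(-60) = ((5 + 2*1)*6 - 134)*(-60) = ((5 + 2)*6 - 134)*(-60) = (7*6 - 134)*(-60) = (42 - 134)*(-60) = -92*(-60) = 5520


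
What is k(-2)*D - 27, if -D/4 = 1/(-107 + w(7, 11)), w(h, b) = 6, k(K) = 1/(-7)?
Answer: -19093/707 ≈ -27.006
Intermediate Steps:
k(K) = -⅐
D = 4/101 (D = -4/(-107 + 6) = -4/(-101) = -4*(-1/101) = 4/101 ≈ 0.039604)
k(-2)*D - 27 = -⅐*4/101 - 27 = -4/707 - 27 = -19093/707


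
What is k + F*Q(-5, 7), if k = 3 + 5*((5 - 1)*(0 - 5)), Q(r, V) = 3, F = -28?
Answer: -181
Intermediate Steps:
k = -97 (k = 3 + 5*(4*(-5)) = 3 + 5*(-20) = 3 - 100 = -97)
k + F*Q(-5, 7) = -97 - 28*3 = -97 - 84 = -181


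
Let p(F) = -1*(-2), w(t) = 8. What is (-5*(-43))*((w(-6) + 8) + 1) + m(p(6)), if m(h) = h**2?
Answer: 3659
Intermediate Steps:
p(F) = 2
(-5*(-43))*((w(-6) + 8) + 1) + m(p(6)) = (-5*(-43))*((8 + 8) + 1) + 2**2 = 215*(16 + 1) + 4 = 215*17 + 4 = 3655 + 4 = 3659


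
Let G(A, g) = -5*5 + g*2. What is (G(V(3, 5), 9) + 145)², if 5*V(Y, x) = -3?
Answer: 19044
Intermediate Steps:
V(Y, x) = -⅗ (V(Y, x) = (⅕)*(-3) = -⅗)
G(A, g) = -25 + 2*g
(G(V(3, 5), 9) + 145)² = ((-25 + 2*9) + 145)² = ((-25 + 18) + 145)² = (-7 + 145)² = 138² = 19044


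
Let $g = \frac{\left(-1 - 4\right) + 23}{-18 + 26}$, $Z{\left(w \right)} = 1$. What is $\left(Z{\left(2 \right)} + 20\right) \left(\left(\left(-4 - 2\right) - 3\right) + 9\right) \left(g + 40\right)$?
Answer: $0$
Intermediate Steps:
$g = \frac{9}{4}$ ($g = \frac{-5 + 23}{8} = 18 \cdot \frac{1}{8} = \frac{9}{4} \approx 2.25$)
$\left(Z{\left(2 \right)} + 20\right) \left(\left(\left(-4 - 2\right) - 3\right) + 9\right) \left(g + 40\right) = \left(1 + 20\right) \left(\left(\left(-4 - 2\right) - 3\right) + 9\right) \left(\frac{9}{4} + 40\right) = 21 \left(\left(-6 - 3\right) + 9\right) \frac{169}{4} = 21 \left(-9 + 9\right) \frac{169}{4} = 21 \cdot 0 \cdot \frac{169}{4} = 0 \cdot \frac{169}{4} = 0$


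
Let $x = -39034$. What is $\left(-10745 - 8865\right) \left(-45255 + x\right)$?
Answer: $1652907290$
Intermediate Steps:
$\left(-10745 - 8865\right) \left(-45255 + x\right) = \left(-10745 - 8865\right) \left(-45255 - 39034\right) = \left(-19610\right) \left(-84289\right) = 1652907290$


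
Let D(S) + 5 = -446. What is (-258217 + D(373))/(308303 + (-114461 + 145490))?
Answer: -64667/84833 ≈ -0.76229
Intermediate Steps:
D(S) = -451 (D(S) = -5 - 446 = -451)
(-258217 + D(373))/(308303 + (-114461 + 145490)) = (-258217 - 451)/(308303 + (-114461 + 145490)) = -258668/(308303 + 31029) = -258668/339332 = -258668*1/339332 = -64667/84833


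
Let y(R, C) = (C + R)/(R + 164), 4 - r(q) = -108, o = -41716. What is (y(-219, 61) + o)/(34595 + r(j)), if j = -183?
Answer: -2294222/1908885 ≈ -1.2019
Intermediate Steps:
r(q) = 112 (r(q) = 4 - 1*(-108) = 4 + 108 = 112)
y(R, C) = (C + R)/(164 + R)
(y(-219, 61) + o)/(34595 + r(j)) = ((61 - 219)/(164 - 219) - 41716)/(34595 + 112) = (-158/(-55) - 41716)/34707 = (-1/55*(-158) - 41716)*(1/34707) = (158/55 - 41716)*(1/34707) = -2294222/55*1/34707 = -2294222/1908885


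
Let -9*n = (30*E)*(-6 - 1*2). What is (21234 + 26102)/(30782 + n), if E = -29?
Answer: 71004/45013 ≈ 1.5774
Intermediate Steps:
n = -2320/3 (n = -30*(-29)*(-6 - 1*2)/9 = -(-290)*(-6 - 2)/3 = -(-290)*(-8)/3 = -⅑*6960 = -2320/3 ≈ -773.33)
(21234 + 26102)/(30782 + n) = (21234 + 26102)/(30782 - 2320/3) = 47336/(90026/3) = 47336*(3/90026) = 71004/45013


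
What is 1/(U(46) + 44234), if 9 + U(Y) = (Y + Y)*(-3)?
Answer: 1/43949 ≈ 2.2754e-5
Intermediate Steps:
U(Y) = -9 - 6*Y (U(Y) = -9 + (Y + Y)*(-3) = -9 + (2*Y)*(-3) = -9 - 6*Y)
1/(U(46) + 44234) = 1/((-9 - 6*46) + 44234) = 1/((-9 - 276) + 44234) = 1/(-285 + 44234) = 1/43949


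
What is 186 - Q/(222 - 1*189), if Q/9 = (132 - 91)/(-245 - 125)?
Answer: 757143/4070 ≈ 186.03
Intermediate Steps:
Q = -369/370 (Q = 9*((132 - 91)/(-245 - 125)) = 9*(41/(-370)) = 9*(41*(-1/370)) = 9*(-41/370) = -369/370 ≈ -0.99730)
186 - Q/(222 - 1*189) = 186 - (-369)/(370*(222 - 1*189)) = 186 - (-369)/(370*(222 - 189)) = 186 - (-369)/(370*33) = 186 - 1*(-123/4070) = 186 + 123/4070 = 757143/4070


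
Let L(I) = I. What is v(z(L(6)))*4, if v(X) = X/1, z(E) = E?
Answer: 24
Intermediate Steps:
v(X) = X (v(X) = X*1 = X)
v(z(L(6)))*4 = 6*4 = 24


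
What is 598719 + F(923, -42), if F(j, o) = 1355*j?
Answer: 1849384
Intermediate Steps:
598719 + F(923, -42) = 598719 + 1355*923 = 598719 + 1250665 = 1849384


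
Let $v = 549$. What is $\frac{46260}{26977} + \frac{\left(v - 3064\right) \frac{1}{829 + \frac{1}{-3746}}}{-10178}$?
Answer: $\frac{731199233042935}{426332328882649} \approx 1.7151$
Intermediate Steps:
$\frac{46260}{26977} + \frac{\left(v - 3064\right) \frac{1}{829 + \frac{1}{-3746}}}{-10178} = \frac{46260}{26977} + \frac{\left(549 - 3064\right) \frac{1}{829 + \frac{1}{-3746}}}{-10178} = 46260 \cdot \frac{1}{26977} + - \frac{2515}{829 - \frac{1}{3746}} \left(- \frac{1}{10178}\right) = \frac{46260}{26977} + - \frac{2515}{\frac{3105433}{3746}} \left(- \frac{1}{10178}\right) = \frac{46260}{26977} + \left(-2515\right) \frac{3746}{3105433} \left(- \frac{1}{10178}\right) = \frac{46260}{26977} - - \frac{4710595}{15803548537} = \frac{46260}{26977} + \frac{4710595}{15803548537} = \frac{731199233042935}{426332328882649}$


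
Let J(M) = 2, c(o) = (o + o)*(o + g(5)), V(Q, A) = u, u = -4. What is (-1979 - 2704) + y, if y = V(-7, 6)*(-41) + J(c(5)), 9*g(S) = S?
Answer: -4517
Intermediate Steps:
g(S) = S/9
V(Q, A) = -4
c(o) = 2*o*(5/9 + o) (c(o) = (o + o)*(o + (1/9)*5) = (2*o)*(o + 5/9) = (2*o)*(5/9 + o) = 2*o*(5/9 + o))
y = 166 (y = -4*(-41) + 2 = 164 + 2 = 166)
(-1979 - 2704) + y = (-1979 - 2704) + 166 = -4683 + 166 = -4517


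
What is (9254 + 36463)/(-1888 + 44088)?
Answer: 45717/42200 ≈ 1.0833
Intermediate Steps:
(9254 + 36463)/(-1888 + 44088) = 45717/42200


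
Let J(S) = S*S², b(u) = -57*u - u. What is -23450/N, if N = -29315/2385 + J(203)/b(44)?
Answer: 2938320/412277 ≈ 7.1271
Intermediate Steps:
b(u) = -58*u
J(S) = S³
N = -138112795/41976 (N = -29315/2385 + 203³/((-58*44)) = -29315*1/2385 + 8365427/(-2552) = -5863/477 + 8365427*(-1/2552) = -5863/477 - 288463/88 = -138112795/41976 ≈ -3290.3)
-23450/N = -23450/(-138112795/41976) = -23450*(-41976/138112795) = 2938320/412277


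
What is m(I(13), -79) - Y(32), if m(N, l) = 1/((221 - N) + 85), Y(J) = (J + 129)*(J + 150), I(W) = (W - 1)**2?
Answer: -4746923/162 ≈ -29302.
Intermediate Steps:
I(W) = (-1 + W)**2
Y(J) = (129 + J)*(150 + J)
m(N, l) = 1/(306 - N)
m(I(13), -79) - Y(32) = -1/(-306 + (-1 + 13)**2) - (19350 + 32**2 + 279*32) = -1/(-306 + 12**2) - (19350 + 1024 + 8928) = -1/(-306 + 144) - 1*29302 = -1/(-162) - 29302 = -1*(-1/162) - 29302 = 1/162 - 29302 = -4746923/162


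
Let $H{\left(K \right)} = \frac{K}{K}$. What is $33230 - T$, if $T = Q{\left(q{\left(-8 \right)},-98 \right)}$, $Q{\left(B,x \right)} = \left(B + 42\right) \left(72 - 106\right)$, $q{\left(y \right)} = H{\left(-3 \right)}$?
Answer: $34692$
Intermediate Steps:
$H{\left(K \right)} = 1$
$q{\left(y \right)} = 1$
$Q{\left(B,x \right)} = -1428 - 34 B$ ($Q{\left(B,x \right)} = \left(42 + B\right) \left(-34\right) = -1428 - 34 B$)
$T = -1462$ ($T = -1428 - 34 = -1462$)
$33230 - T = 33230 - -1462 = 33230 + 1462 = 34692$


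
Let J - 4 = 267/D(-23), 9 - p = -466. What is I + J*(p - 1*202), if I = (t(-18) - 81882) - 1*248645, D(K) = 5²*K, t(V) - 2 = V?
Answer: -189507216/575 ≈ -3.2958e+5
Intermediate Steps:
t(V) = 2 + V
p = 475 (p = 9 - 1*(-466) = 9 + 466 = 475)
D(K) = 25*K
J = 2033/575 (J = 4 + 267/((25*(-23))) = 4 + 267/(-575) = 4 + 267*(-1/575) = 4 - 267/575 = 2033/575 ≈ 3.5357)
I = -330543 (I = ((2 - 18) - 81882) - 1*248645 = (-16 - 81882) - 248645 = -81898 - 248645 = -330543)
I + J*(p - 1*202) = -330543 + 2033*(475 - 1*202)/575 = -330543 + 2033*(475 - 202)/575 = -330543 + (2033/575)*273 = -330543 + 555009/575 = -189507216/575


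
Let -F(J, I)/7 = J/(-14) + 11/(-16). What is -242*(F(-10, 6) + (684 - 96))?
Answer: -1138005/8 ≈ -1.4225e+5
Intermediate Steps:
F(J, I) = 77/16 + J/2 (F(J, I) = -7*(J/(-14) + 11/(-16)) = -7*(J*(-1/14) + 11*(-1/16)) = -7*(-J/14 - 11/16) = -7*(-11/16 - J/14) = 77/16 + J/2)
-242*(F(-10, 6) + (684 - 96)) = -242*((77/16 + (1/2)*(-10)) + (684 - 96)) = -242*((77/16 - 5) + 588) = -242*(-3/16 + 588) = -242*9405/16 = -1138005/8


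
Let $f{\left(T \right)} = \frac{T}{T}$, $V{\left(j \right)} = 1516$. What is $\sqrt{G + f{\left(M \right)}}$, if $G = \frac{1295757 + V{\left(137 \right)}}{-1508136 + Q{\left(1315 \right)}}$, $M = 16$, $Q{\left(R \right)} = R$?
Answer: $\frac{2 \sqrt{78937831727}}{1506821} \approx 0.37292$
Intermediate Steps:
$f{\left(T \right)} = 1$
$G = - \frac{1297273}{1506821}$ ($G = \frac{1295757 + 1516}{-1508136 + 1315} = \frac{1297273}{-1506821} = 1297273 \left(- \frac{1}{1506821}\right) = - \frac{1297273}{1506821} \approx -0.86093$)
$\sqrt{G + f{\left(M \right)}} = \sqrt{- \frac{1297273}{1506821} + 1} = \sqrt{\frac{209548}{1506821}} = \frac{2 \sqrt{78937831727}}{1506821}$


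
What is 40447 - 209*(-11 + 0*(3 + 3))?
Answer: 42746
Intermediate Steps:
40447 - 209*(-11 + 0*(3 + 3)) = 40447 - 209*(-11 + 0*6) = 40447 - 209*(-11 + 0) = 40447 - 209*(-11) = 40447 + 2299 = 42746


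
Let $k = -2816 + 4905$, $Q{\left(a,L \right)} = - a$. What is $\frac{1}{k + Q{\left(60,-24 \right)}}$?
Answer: $\frac{1}{2029} \approx 0.00049285$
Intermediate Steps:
$k = 2089$
$\frac{1}{k + Q{\left(60,-24 \right)}} = \frac{1}{2089 - 60} = \frac{1}{2029}$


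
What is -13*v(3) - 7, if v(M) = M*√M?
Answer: -7 - 39*√3 ≈ -74.550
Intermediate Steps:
v(M) = M^(3/2)
-13*v(3) - 7 = -39*√3 - 7 = -7 - 39*√3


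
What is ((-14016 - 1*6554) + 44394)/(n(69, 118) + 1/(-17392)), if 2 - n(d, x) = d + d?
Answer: -414347008/2365313 ≈ -175.18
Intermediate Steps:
n(d, x) = 2 - 2*d (n(d, x) = 2 - (d + d) = 2 - 2*d)
((-14016 - 1*6554) + 44394)/(n(69, 118) + 1/(-17392)) = ((-14016 - 1*6554) + 44394)/((2 - 2*69) + 1/(-17392)) = ((-14016 - 6554) + 44394)/((2 - 138) - 1/17392) = (-20570 + 44394)/(-136 - 1/17392) = 23824/(-2365313/17392) = 23824*(-17392/2365313) = -414347008/2365313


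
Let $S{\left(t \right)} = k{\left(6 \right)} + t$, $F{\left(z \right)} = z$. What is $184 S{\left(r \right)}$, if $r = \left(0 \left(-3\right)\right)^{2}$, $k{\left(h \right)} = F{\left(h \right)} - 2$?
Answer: $736$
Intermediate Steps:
$k{\left(h \right)} = -2 + h$ ($k{\left(h \right)} = h - 2 = -2 + h$)
$r = 0$ ($r = 0^{2} = 0$)
$S{\left(t \right)} = 4 + t$ ($S{\left(t \right)} = \left(-2 + 6\right) + t = 4 + t$)
$184 S{\left(r \right)} = 184 \left(4 + 0\right) = 184 \cdot 4 = 736$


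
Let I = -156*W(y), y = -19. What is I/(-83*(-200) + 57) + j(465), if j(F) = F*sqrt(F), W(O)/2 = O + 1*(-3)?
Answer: 6864/16657 + 465*sqrt(465) ≈ 10028.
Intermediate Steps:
W(O) = -6 + 2*O (W(O) = 2*(O + 1*(-3)) = 2*(O - 3) = 2*(-3 + O) = -6 + 2*O)
j(F) = F**(3/2)
I = 6864 (I = -156*(-6 + 2*(-19)) = -156*(-6 - 38) = -156*(-44) = 6864)
I/(-83*(-200) + 57) + j(465) = 6864/(-83*(-200) + 57) + 465**(3/2) = 6864/(16600 + 57) + 465*sqrt(465) = 6864/16657 + 465*sqrt(465)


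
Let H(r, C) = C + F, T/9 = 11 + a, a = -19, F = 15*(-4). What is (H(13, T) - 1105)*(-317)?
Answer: 392129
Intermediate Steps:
F = -60
T = -72 (T = 9*(11 - 19) = 9*(-8) = -72)
H(r, C) = -60 + C (H(r, C) = C - 60 = -60 + C)
(H(13, T) - 1105)*(-317) = ((-60 - 72) - 1105)*(-317) = (-132 - 1105)*(-317) = -1237*(-317) = 392129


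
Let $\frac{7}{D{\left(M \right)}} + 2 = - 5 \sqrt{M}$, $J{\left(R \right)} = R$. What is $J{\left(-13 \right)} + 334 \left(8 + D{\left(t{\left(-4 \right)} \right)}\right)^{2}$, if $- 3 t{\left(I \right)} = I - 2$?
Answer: $\frac{12382352}{529} - \frac{2232790 \sqrt{2}}{529} \approx 17438.0$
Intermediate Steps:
$t{\left(I \right)} = \frac{2}{3} - \frac{I}{3}$ ($t{\left(I \right)} = - \frac{I - 2}{3} = - \frac{-2 + I}{3} = \frac{2}{3} - \frac{I}{3}$)
$D{\left(M \right)} = \frac{7}{-2 - 5 \sqrt{M}}$
$J{\left(-13 \right)} + 334 \left(8 + D{\left(t{\left(-4 \right)} \right)}\right)^{2} = -13 + 334 \left(8 - \frac{7}{2 + 5 \sqrt{\frac{2}{3} - - \frac{4}{3}}}\right)^{2} = -13 + 334 \left(8 - \frac{7}{2 + 5 \sqrt{\frac{2}{3} + \frac{4}{3}}}\right)^{2} = -13 + 334 \left(8 - \frac{7}{2 + 5 \sqrt{2}}\right)^{2}$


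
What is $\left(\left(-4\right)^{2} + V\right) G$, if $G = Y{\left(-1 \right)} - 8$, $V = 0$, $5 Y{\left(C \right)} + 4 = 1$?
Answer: $- \frac{688}{5} \approx -137.6$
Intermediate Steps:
$Y{\left(C \right)} = - \frac{3}{5}$ ($Y{\left(C \right)} = - \frac{4}{5} + \frac{1}{5} \cdot 1 = - \frac{4}{5} + \frac{1}{5} = - \frac{3}{5}$)
$G = - \frac{43}{5}$ ($G = - \frac{3}{5} - 8 = - \frac{43}{5} \approx -8.6$)
$\left(\left(-4\right)^{2} + V\right) G = \left(\left(-4\right)^{2} + 0\right) \left(- \frac{43}{5}\right) = \left(16 + 0\right) \left(- \frac{43}{5}\right) = 16 \left(- \frac{43}{5}\right) = - \frac{688}{5}$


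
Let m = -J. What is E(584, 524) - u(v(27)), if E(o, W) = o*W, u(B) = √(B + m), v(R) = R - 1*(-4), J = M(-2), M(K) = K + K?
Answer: 306016 - √35 ≈ 3.0601e+5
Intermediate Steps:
M(K) = 2*K
J = -4 (J = 2*(-2) = -4)
v(R) = 4 + R (v(R) = R + 4 = 4 + R)
m = 4 (m = -1*(-4) = 4)
u(B) = √(4 + B) (u(B) = √(B + 4) = √(4 + B))
E(o, W) = W*o
E(584, 524) - u(v(27)) = 524*584 - √(4 + (4 + 27)) = 306016 - √(4 + 31) = 306016 - √35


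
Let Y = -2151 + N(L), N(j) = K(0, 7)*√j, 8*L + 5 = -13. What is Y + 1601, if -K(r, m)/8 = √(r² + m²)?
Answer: -550 - 84*I ≈ -550.0 - 84.0*I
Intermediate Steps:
L = -9/4 (L = -5/8 + (⅛)*(-13) = -5/8 - 13/8 = -9/4 ≈ -2.2500)
K(r, m) = -8*√(m² + r²) (K(r, m) = -8*√(r² + m²) = -8*√(m² + r²))
N(j) = -56*√j (N(j) = (-8*√(7² + 0²))*√j = (-8*√(49 + 0))*√j = (-8*√49)*√j = (-8*7)*√j = -56*√j)
Y = -2151 - 84*I ≈ -2151.0 - 84.0*I
Y + 1601 = (-2151 - 84*I) + 1601 = -550 - 84*I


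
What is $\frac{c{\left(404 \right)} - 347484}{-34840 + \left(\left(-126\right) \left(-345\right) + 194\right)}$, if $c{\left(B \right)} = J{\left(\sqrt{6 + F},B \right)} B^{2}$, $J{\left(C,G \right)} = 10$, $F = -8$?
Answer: $\frac{321169}{2206} \approx 145.59$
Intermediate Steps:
$c{\left(B \right)} = 10 B^{2}$
$\frac{c{\left(404 \right)} - 347484}{-34840 + \left(\left(-126\right) \left(-345\right) + 194\right)} = \frac{10 \cdot 404^{2} - 347484}{-34840 + \left(\left(-126\right) \left(-345\right) + 194\right)} = \frac{10 \cdot 163216 - 347484}{-34840 + \left(43470 + 194\right)} = \frac{1632160 - 347484}{-34840 + 43664} = \frac{1284676}{8824} = 1284676 \cdot \frac{1}{8824} = \frac{321169}{2206}$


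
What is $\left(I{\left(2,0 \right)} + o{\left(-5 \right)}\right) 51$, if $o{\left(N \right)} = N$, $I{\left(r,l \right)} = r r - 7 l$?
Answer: $-51$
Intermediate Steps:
$I{\left(r,l \right)} = r^{2} - 7 l$
$\left(I{\left(2,0 \right)} + o{\left(-5 \right)}\right) 51 = \left(\left(2^{2} - 0\right) - 5\right) 51 = \left(\left(4 + 0\right) - 5\right) 51 = \left(4 - 5\right) 51 = \left(-1\right) 51 = -51$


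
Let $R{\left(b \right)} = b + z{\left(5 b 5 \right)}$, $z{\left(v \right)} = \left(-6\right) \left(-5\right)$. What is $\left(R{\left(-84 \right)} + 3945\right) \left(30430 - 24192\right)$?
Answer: $24272058$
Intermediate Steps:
$z{\left(v \right)} = 30$
$R{\left(b \right)} = 30 + b$ ($R{\left(b \right)} = b + 30 = 30 + b$)
$\left(R{\left(-84 \right)} + 3945\right) \left(30430 - 24192\right) = \left(\left(30 - 84\right) + 3945\right) \left(30430 - 24192\right) = \left(-54 + 3945\right) 6238 = 3891 \cdot 6238 = 24272058$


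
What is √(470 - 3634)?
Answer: 2*I*√791 ≈ 56.249*I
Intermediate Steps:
√(470 - 3634) = √(-3164) = 2*I*√791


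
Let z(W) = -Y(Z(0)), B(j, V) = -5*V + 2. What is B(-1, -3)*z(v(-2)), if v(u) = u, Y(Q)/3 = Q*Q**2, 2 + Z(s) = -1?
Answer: 1377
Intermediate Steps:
B(j, V) = 2 - 5*V
Z(s) = -3 (Z(s) = -2 - 1 = -3)
Y(Q) = 3*Q**3 (Y(Q) = 3*(Q*Q**2) = 3*Q**3)
z(W) = 81 (z(W) = -3*(-3)**3 = -3*(-27) = -1*(-81) = 81)
B(-1, -3)*z(v(-2)) = (2 - 5*(-3))*81 = (2 + 15)*81 = 17*81 = 1377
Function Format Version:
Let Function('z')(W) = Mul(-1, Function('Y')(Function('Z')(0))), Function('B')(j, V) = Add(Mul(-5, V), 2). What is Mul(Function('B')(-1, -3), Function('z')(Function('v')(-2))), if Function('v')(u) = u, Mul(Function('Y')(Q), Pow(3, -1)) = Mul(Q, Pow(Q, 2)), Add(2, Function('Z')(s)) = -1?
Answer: 1377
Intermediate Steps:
Function('B')(j, V) = Add(2, Mul(-5, V))
Function('Z')(s) = -3 (Function('Z')(s) = Add(-2, -1) = -3)
Function('Y')(Q) = Mul(3, Pow(Q, 3)) (Function('Y')(Q) = Mul(3, Mul(Q, Pow(Q, 2))) = Mul(3, Pow(Q, 3)))
Function('z')(W) = 81 (Function('z')(W) = Mul(-1, Mul(3, Pow(-3, 3))) = Mul(-1, Mul(3, -27)) = Mul(-1, -81) = 81)
Mul(Function('B')(-1, -3), Function('z')(Function('v')(-2))) = Mul(Add(2, Mul(-5, -3)), 81) = Mul(Add(2, 15), 81) = Mul(17, 81) = 1377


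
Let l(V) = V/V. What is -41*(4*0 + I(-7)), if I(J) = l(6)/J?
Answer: 41/7 ≈ 5.8571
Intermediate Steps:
l(V) = 1
I(J) = 1/J
-41*(4*0 + I(-7)) = -41*(4*0 + 1/(-7)) = -41*(0 - 1/7) = -41*(-1/7) = 41/7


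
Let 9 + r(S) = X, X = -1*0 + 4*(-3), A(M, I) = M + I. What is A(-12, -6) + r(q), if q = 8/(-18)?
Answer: -39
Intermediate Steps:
A(M, I) = I + M
X = -12 (X = 0 - 12 = -12)
q = -4/9 (q = 8*(-1/18) = -4/9 ≈ -0.44444)
r(S) = -21 (r(S) = -9 - 12 = -21)
A(-12, -6) + r(q) = (-6 - 12) - 21 = -18 - 21 = -39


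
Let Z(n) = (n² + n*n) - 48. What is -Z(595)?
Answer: -708002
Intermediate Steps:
Z(n) = -48 + 2*n² (Z(n) = (n² + n²) - 48 = 2*n² - 48 = -48 + 2*n²)
-Z(595) = -(-48 + 2*595²) = -(-48 + 2*354025) = -(-48 + 708050) = -1*708002 = -708002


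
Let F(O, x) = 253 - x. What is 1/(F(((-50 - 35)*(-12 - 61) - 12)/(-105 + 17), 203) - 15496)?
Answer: -1/15446 ≈ -6.4742e-5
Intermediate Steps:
1/(F(((-50 - 35)*(-12 - 61) - 12)/(-105 + 17), 203) - 15496) = 1/((253 - 1*203) - 15496) = 1/((253 - 203) - 15496) = 1/(50 - 15496) = 1/(-15446) = -1/15446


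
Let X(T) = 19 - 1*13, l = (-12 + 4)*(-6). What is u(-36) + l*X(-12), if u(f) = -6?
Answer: 282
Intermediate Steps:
l = 48 (l = -8*(-6) = 48)
X(T) = 6 (X(T) = 19 - 13 = 6)
u(-36) + l*X(-12) = -6 + 48*6 = -6 + 288 = 282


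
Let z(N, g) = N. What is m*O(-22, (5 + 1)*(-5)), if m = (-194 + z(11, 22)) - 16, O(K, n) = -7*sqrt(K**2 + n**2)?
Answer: 2786*sqrt(346) ≈ 51823.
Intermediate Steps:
m = -199 (m = (-194 + 11) - 16 = -183 - 16 = -199)
m*O(-22, (5 + 1)*(-5)) = -(-1393)*sqrt((-22)**2 + ((5 + 1)*(-5))**2) = -(-1393)*sqrt(484 + (6*(-5))**2) = -(-1393)*sqrt(484 + (-30)**2) = -(-1393)*sqrt(484 + 900) = -(-1393)*sqrt(1384) = -(-1393)*2*sqrt(346) = -(-2786)*sqrt(346) = 2786*sqrt(346)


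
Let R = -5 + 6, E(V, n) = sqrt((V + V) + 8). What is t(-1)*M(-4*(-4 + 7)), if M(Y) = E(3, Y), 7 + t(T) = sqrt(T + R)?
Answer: -7*sqrt(14) ≈ -26.192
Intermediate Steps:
E(V, n) = sqrt(8 + 2*V) (E(V, n) = sqrt(2*V + 8) = sqrt(8 + 2*V))
R = 1
t(T) = -7 + sqrt(1 + T) (t(T) = -7 + sqrt(T + 1) = -7 + sqrt(1 + T))
M(Y) = sqrt(14) (M(Y) = sqrt(8 + 2*3) = sqrt(8 + 6) = sqrt(14))
t(-1)*M(-4*(-4 + 7)) = (-7 + sqrt(1 - 1))*sqrt(14) = (-7 + sqrt(0))*sqrt(14) = (-7 + 0)*sqrt(14) = -7*sqrt(14)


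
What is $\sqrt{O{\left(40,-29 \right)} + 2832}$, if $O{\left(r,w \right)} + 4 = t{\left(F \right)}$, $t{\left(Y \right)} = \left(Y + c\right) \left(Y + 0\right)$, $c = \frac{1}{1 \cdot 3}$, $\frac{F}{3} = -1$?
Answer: $2 \sqrt{709} \approx 53.254$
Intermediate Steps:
$F = -3$ ($F = 3 \left(-1\right) = -3$)
$c = \frac{1}{3} \approx 0.33333$
$t{\left(Y \right)} = Y \left(\frac{1}{3} + Y\right)$ ($t{\left(Y \right)} = \left(Y + \frac{1}{3}\right) \left(Y + 0\right) = \left(\frac{1}{3} + Y\right) Y = Y \left(\frac{1}{3} + Y\right)$)
$O{\left(r,w \right)} = 4$ ($O{\left(r,w \right)} = -4 - 3 \left(\frac{1}{3} - 3\right) = -4 - -8 = -4 + 8 = 4$)
$\sqrt{O{\left(40,-29 \right)} + 2832} = \sqrt{4 + 2832} = \sqrt{2836} = 2 \sqrt{709}$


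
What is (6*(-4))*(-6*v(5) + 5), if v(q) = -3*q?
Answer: -2280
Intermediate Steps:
(6*(-4))*(-6*v(5) + 5) = (6*(-4))*(-(-18)*5 + 5) = -24*(-6*(-15) + 5) = -24*(90 + 5) = -24*95 = -2280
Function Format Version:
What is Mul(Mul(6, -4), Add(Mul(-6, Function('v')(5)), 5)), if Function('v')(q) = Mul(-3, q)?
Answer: -2280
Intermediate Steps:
Mul(Mul(6, -4), Add(Mul(-6, Function('v')(5)), 5)) = Mul(Mul(6, -4), Add(Mul(-6, Mul(-3, 5)), 5)) = Mul(-24, Add(Mul(-6, -15), 5)) = Mul(-24, Add(90, 5)) = Mul(-24, 95) = -2280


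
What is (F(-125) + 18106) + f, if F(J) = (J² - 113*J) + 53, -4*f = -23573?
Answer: 215209/4 ≈ 53802.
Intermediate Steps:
f = 23573/4 (f = -¼*(-23573) = 23573/4 ≈ 5893.3)
F(J) = 53 + J² - 113*J
(F(-125) + 18106) + f = ((53 + (-125)² - 113*(-125)) + 18106) + 23573/4 = ((53 + 15625 + 14125) + 18106) + 23573/4 = (29803 + 18106) + 23573/4 = 47909 + 23573/4 = 215209/4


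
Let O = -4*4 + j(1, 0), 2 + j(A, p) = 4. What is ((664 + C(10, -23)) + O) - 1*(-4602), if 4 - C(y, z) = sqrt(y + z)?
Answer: 5256 - I*sqrt(13) ≈ 5256.0 - 3.6056*I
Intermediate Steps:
j(A, p) = 2 (j(A, p) = -2 + 4 = 2)
C(y, z) = 4 - sqrt(y + z)
O = -14 (O = -4*4 + 2 = -16 + 2 = -14)
((664 + C(10, -23)) + O) - 1*(-4602) = ((664 + (4 - sqrt(10 - 23))) - 14) - 1*(-4602) = ((664 + (4 - sqrt(-13))) - 14) + 4602 = ((664 + (4 - I*sqrt(13))) - 14) + 4602 = ((668 - I*sqrt(13)) - 14) + 4602 = (654 - I*sqrt(13)) + 4602 = 5256 - I*sqrt(13)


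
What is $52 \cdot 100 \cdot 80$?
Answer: $416000$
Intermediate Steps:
$52 \cdot 100 \cdot 80 = 5200 \cdot 80 = 416000$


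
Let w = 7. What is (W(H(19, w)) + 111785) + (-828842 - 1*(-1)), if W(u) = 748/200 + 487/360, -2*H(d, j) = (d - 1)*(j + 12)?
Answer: -1290691633/1800 ≈ -7.1705e+5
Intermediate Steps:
H(d, j) = -(-1 + d)*(12 + j)/2 (H(d, j) = -(d - 1)*(j + 12)/2 = -(-1 + d)*(12 + j)/2)
W(u) = 9167/1800 (W(u) = 748*(1/200) + 487*(1/360) = 187/50 + 487/360 = 9167/1800)
(W(H(19, w)) + 111785) + (-828842 - 1*(-1)) = (9167/1800 + 111785) + (-828842 - 1*(-1)) = 201222167/1800 + (-828842 + 1) = 201222167/1800 - 828841 = -1290691633/1800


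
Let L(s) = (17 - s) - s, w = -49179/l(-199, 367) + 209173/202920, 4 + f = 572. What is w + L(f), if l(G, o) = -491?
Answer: -101408026057/99633720 ≈ -1017.8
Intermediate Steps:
f = 568 (f = -4 + 572 = 568)
w = 10082106623/99633720 (w = -49179/(-491) + 209173/202920 = -49179*(-1/491) + 209173*(1/202920) = 49179/491 + 209173/202920 = 10082106623/99633720 ≈ 101.19)
L(s) = 17 - 2*s
w + L(f) = 10082106623/99633720 + (17 - 2*568) = 10082106623/99633720 + (17 - 1136) = 10082106623/99633720 - 1119 = -101408026057/99633720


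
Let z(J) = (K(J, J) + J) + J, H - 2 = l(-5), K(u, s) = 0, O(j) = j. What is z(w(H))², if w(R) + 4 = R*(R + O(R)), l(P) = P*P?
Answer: 8456464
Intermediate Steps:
l(P) = P²
H = 27 (H = 2 + (-5)² = 2 + 25 = 27)
w(R) = -4 + 2*R² (w(R) = -4 + R*(R + R) = -4 + R*(2*R) = -4 + 2*R²)
z(J) = 2*J (z(J) = (0 + J) + J = J + J = 2*J)
z(w(H))² = (2*(-4 + 2*27²))² = (2*(-4 + 2*729))² = (2*(-4 + 1458))² = (2*1454)² = 2908² = 8456464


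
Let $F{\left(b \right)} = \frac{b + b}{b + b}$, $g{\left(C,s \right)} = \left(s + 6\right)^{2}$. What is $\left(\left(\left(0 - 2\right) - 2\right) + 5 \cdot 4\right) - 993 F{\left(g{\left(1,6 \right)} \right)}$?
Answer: $-977$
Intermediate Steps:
$g{\left(C,s \right)} = \left(6 + s\right)^{2}$
$F{\left(b \right)} = 1$ ($F{\left(b \right)} = \frac{2 b}{2 b} = 2 b \frac{1}{2 b} = 1$)
$\left(\left(\left(0 - 2\right) - 2\right) + 5 \cdot 4\right) - 993 F{\left(g{\left(1,6 \right)} \right)} = \left(\left(\left(0 - 2\right) - 2\right) + 5 \cdot 4\right) - 993 = \left(\left(-2 - 2\right) + 20\right) - 993 = \left(-4 + 20\right) - 993 = 16 - 993 = -977$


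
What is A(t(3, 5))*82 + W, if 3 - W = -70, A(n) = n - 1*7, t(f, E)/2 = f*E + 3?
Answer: 2451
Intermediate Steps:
t(f, E) = 6 + 2*E*f (t(f, E) = 2*(f*E + 3) = 2*(E*f + 3) = 2*(3 + E*f) = 6 + 2*E*f)
A(n) = -7 + n (A(n) = n - 7 = -7 + n)
W = 73 (W = 3 - 1*(-70) = 3 + 70 = 73)
A(t(3, 5))*82 + W = (-7 + (6 + 2*5*3))*82 + 73 = (-7 + (6 + 30))*82 + 73 = (-7 + 36)*82 + 73 = 29*82 + 73 = 2378 + 73 = 2451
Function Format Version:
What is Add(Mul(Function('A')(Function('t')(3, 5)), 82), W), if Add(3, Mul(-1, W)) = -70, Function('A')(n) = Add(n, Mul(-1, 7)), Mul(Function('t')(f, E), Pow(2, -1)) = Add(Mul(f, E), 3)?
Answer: 2451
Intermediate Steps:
Function('t')(f, E) = Add(6, Mul(2, E, f)) (Function('t')(f, E) = Mul(2, Add(Mul(f, E), 3)) = Mul(2, Add(Mul(E, f), 3)) = Mul(2, Add(3, Mul(E, f))) = Add(6, Mul(2, E, f)))
Function('A')(n) = Add(-7, n) (Function('A')(n) = Add(n, -7) = Add(-7, n))
W = 73 (W = Add(3, Mul(-1, -70)) = Add(3, 70) = 73)
Add(Mul(Function('A')(Function('t')(3, 5)), 82), W) = Add(Mul(Add(-7, Add(6, Mul(2, 5, 3))), 82), 73) = Add(Mul(Add(-7, Add(6, 30)), 82), 73) = Add(Mul(Add(-7, 36), 82), 73) = Add(Mul(29, 82), 73) = Add(2378, 73) = 2451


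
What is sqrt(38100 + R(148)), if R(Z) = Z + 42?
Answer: sqrt(38290) ≈ 195.68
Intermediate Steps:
R(Z) = 42 + Z
sqrt(38100 + R(148)) = sqrt(38100 + (42 + 148)) = sqrt(38100 + 190) = sqrt(38290)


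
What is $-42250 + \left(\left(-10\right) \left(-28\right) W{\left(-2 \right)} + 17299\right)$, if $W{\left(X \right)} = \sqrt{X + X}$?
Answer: $-24951 + 560 i \approx -24951.0 + 560.0 i$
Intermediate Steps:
$W{\left(X \right)} = \sqrt{2} \sqrt{X}$ ($W{\left(X \right)} = \sqrt{2 X} = \sqrt{2} \sqrt{X}$)
$-42250 + \left(\left(-10\right) \left(-28\right) W{\left(-2 \right)} + 17299\right) = -42250 + \left(\left(-10\right) \left(-28\right) \sqrt{2} \sqrt{-2} + 17299\right) = -42250 + \left(280 \sqrt{2} i \sqrt{2} + 17299\right) = -42250 + \left(280 \cdot 2 i + 17299\right) = -42250 + \left(560 i + 17299\right) = -42250 + \left(17299 + 560 i\right) = -24951 + 560 i$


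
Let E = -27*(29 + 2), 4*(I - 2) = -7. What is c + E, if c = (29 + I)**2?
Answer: 297/16 ≈ 18.563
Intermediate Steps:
I = 1/4 (I = 2 + (1/4)*(-7) = 2 - 7/4 = 1/4 ≈ 0.25000)
E = -837 (E = -27*31 = -837)
c = 13689/16 (c = (29 + 1/4)**2 = (117/4)**2 = 13689/16 ≈ 855.56)
c + E = 13689/16 - 837 = 297/16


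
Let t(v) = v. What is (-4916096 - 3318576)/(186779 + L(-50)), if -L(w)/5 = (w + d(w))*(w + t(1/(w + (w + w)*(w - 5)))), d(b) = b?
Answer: -897579248/17633921 ≈ -50.901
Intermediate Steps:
L(w) = -10*w*(w + 1/(w + 2*w*(-5 + w))) (L(w) = -5*(w + w)*(w + 1/(w + (w + w)*(w - 5))) = -5*2*w*(w + 1/(w + (2*w)*(-5 + w))) = -5*2*w*(w + 1/(w + 2*w*(-5 + w))) = -10*w*(w + 1/(w + 2*w*(-5 + w))))
(-4916096 - 3318576)/(186779 + L(-50)) = (-4916096 - 3318576)/(186779 + 10*(-1 + (-50)**2*(9 - 2*(-50)))/(-9 + 2*(-50))) = -8234672/(186779 + 10*(-1 + 2500*(9 + 100))/(-9 - 100)) = -8234672/(186779 + 10*(-1 + 2500*109)/(-109)) = -8234672/(186779 + 10*(-1/109)*(-1 + 272500)) = -8234672/(186779 + 10*(-1/109)*272499) = -8234672/(186779 - 2724990/109) = -8234672/17633921/109 = -8234672*109/17633921 = -897579248/17633921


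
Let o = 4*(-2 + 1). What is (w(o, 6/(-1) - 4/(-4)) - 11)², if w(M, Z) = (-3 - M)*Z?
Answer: 256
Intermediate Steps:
o = -4 (o = 4*(-1) = -4)
w(M, Z) = Z*(-3 - M)
(w(o, 6/(-1) - 4/(-4)) - 11)² = (-(6/(-1) - 4/(-4))*(3 - 4) - 11)² = (-1*(6*(-1) - 4*(-¼))*(-1) - 11)² = (-1*(-6 + 1)*(-1) - 11)² = (-1*(-5)*(-1) - 11)² = (-5 - 11)² = (-16)² = 256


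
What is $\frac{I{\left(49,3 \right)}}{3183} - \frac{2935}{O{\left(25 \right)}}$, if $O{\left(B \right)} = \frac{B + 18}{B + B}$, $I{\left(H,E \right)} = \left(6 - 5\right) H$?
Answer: $- \frac{467103143}{136869} \approx -3412.8$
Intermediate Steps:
$I{\left(H,E \right)} = H$ ($I{\left(H,E \right)} = 1 H = H$)
$O{\left(B \right)} = \frac{18 + B}{2 B}$
$\frac{I{\left(49,3 \right)}}{3183} - \frac{2935}{O{\left(25 \right)}} = \frac{49}{3183} - \frac{2935}{\frac{1}{2} \cdot \frac{1}{25} \left(18 + 25\right)} = 49 \cdot \frac{1}{3183} - \frac{2935}{\frac{1}{2} \cdot \frac{1}{25} \cdot 43} = \frac{49}{3183} - \frac{2935}{\frac{43}{50}} = \frac{49}{3183} - \frac{146750}{43} = - \frac{467103143}{136869}$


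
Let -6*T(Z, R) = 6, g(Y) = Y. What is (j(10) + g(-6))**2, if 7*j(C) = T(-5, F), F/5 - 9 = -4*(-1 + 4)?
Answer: 1849/49 ≈ 37.735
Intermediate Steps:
F = -15 (F = 45 + 5*(-4*(-1 + 4)) = 45 + 5*(-4*3) = 45 + 5*(-12) = 45 - 60 = -15)
T(Z, R) = -1 (T(Z, R) = -1/6*6 = -1)
j(C) = -1/7 (j(C) = (1/7)*(-1) = -1/7)
(j(10) + g(-6))**2 = (-1/7 - 6)**2 = (-43/7)**2 = 1849/49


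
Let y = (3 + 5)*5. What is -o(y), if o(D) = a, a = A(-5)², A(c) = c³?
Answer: -15625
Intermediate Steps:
y = 40 (y = 8*5 = 40)
a = 15625 (a = ((-5)³)² = (-125)² = 15625)
o(D) = 15625
-o(y) = -1*15625 = -15625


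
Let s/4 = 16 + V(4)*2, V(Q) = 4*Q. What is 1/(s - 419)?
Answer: -1/227 ≈ -0.0044053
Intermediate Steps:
s = 192 (s = 4*(16 + (4*4)*2) = 4*(16 + 16*2) = 4*(16 + 32) = 4*48 = 192)
1/(s - 419) = 1/(192 - 419) = 1/(-227) = -1/227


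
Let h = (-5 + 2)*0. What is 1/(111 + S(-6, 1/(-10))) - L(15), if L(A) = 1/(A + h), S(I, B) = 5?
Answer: -101/1740 ≈ -0.058046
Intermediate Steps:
h = 0 (h = -3*0 = 0)
L(A) = 1/A (L(A) = 1/(A + 0) = 1/A)
1/(111 + S(-6, 1/(-10))) - L(15) = 1/(111 + 5) - 1/15 = 1/116 - 1*1/15 = 1/116 - 1/15 = -101/1740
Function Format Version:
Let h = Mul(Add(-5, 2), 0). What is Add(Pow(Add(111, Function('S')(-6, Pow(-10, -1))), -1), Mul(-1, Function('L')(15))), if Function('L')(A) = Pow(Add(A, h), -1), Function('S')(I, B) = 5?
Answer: Rational(-101, 1740) ≈ -0.058046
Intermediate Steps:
h = 0 (h = Mul(-3, 0) = 0)
Function('L')(A) = Pow(A, -1) (Function('L')(A) = Pow(Add(A, 0), -1) = Pow(A, -1))
Add(Pow(Add(111, Function('S')(-6, Pow(-10, -1))), -1), Mul(-1, Function('L')(15))) = Add(Pow(Add(111, 5), -1), Mul(-1, Pow(15, -1))) = Add(Pow(116, -1), Mul(-1, Rational(1, 15))) = Add(Rational(1, 116), Rational(-1, 15)) = Rational(-101, 1740)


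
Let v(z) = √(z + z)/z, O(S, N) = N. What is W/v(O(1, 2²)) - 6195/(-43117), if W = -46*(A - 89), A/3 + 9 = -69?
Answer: 6195/43117 + 14858*√2 ≈ 21013.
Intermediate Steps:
A = -234 (A = -27 + 3*(-69) = -27 - 207 = -234)
W = 14858 (W = -46*(-234 - 89) = -46*(-323) = 14858)
v(z) = √2/√z (v(z) = √(2*z)/z = (√2*√z)/z = √2/√z)
W/v(O(1, 2²)) - 6195/(-43117) = 14858/((√2/√(2²))) - 6195/(-43117) = 14858/((√2/√4)) - 6195*(-1/43117) = 14858/((√2*(½))) + 6195/43117 = 14858/((√2/2)) + 6195/43117 = 14858*√2 + 6195/43117 = 6195/43117 + 14858*√2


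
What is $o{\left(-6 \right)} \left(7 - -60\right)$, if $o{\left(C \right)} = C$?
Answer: $-402$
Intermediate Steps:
$o{\left(-6 \right)} \left(7 - -60\right) = - 6 \left(7 - -60\right) = - 6 \left(7 + 60\right) = \left(-6\right) 67 = -402$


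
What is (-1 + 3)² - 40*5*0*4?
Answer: 4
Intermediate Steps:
(-1 + 3)² - 40*5*0*4 = 2² - 0*4 = 4 - 40*0 = 4 + 0 = 4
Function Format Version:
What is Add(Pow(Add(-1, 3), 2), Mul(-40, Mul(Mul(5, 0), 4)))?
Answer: 4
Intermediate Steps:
Add(Pow(Add(-1, 3), 2), Mul(-40, Mul(Mul(5, 0), 4))) = Add(Pow(2, 2), Mul(-40, Mul(0, 4))) = Add(4, Mul(-40, 0)) = Add(4, 0) = 4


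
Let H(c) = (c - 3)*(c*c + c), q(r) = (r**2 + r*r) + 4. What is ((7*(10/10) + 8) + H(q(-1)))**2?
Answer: 19881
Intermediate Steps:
q(r) = 4 + 2*r**2 (q(r) = (r**2 + r**2) + 4 = 2*r**2 + 4 = 4 + 2*r**2)
H(c) = (-3 + c)*(c + c**2) (H(c) = (-3 + c)*(c**2 + c) = (-3 + c)*(c + c**2))
((7*(10/10) + 8) + H(q(-1)))**2 = ((7*(10/10) + 8) + (4 + 2*(-1)**2)*(-3 + (4 + 2*(-1)**2)**2 - 2*(4 + 2*(-1)**2)))**2 = ((7*(10*(1/10)) + 8) + (4 + 2*1)*(-3 + (4 + 2*1)**2 - 2*(4 + 2*1)))**2 = ((7*1 + 8) + (4 + 2)*(-3 + (4 + 2)**2 - 2*(4 + 2)))**2 = ((7 + 8) + 6*(-3 + 6**2 - 2*6))**2 = (15 + 6*(-3 + 36 - 12))**2 = (15 + 6*21)**2 = (15 + 126)**2 = 141**2 = 19881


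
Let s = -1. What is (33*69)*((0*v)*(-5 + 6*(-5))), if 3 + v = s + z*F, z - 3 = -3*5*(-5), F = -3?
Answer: 0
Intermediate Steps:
z = 78 (z = 3 - 3*5*(-5) = 3 - 15*(-5) = 3 + 75 = 78)
v = -238 (v = -3 + (-1 + 78*(-3)) = -3 + (-1 - 234) = -3 - 235 = -238)
(33*69)*((0*v)*(-5 + 6*(-5))) = (33*69)*((0*(-238))*(-5 + 6*(-5))) = 2277*(0*(-5 - 30)) = 2277*(0*(-35)) = 2277*0 = 0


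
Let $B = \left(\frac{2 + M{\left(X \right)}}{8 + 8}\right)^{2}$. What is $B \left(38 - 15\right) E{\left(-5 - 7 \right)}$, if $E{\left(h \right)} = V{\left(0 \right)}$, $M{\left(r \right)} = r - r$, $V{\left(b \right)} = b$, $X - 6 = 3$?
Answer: $0$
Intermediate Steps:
$X = 9$ ($X = 6 + 3 = 9$)
$M{\left(r \right)} = 0$
$E{\left(h \right)} = 0$
$B = \frac{1}{64}$ ($B = \left(\frac{2 + 0}{8 + 8}\right)^{2} = \left(\frac{2}{16}\right)^{2} = \left(2 \cdot \frac{1}{16}\right)^{2} = \left(\frac{1}{8}\right)^{2} = \frac{1}{64} \approx 0.015625$)
$B \left(38 - 15\right) E{\left(-5 - 7 \right)} = \frac{38 - 15}{64} \cdot 0 = \frac{1}{64} \cdot 23 \cdot 0 = \frac{23}{64} \cdot 0 = 0$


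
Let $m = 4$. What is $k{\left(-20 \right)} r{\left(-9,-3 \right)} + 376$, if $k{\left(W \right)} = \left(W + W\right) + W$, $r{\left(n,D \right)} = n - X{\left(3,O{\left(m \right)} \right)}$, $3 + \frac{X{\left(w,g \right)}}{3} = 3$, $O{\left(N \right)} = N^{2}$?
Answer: $916$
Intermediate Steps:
$X{\left(w,g \right)} = 0$ ($X{\left(w,g \right)} = -9 + 3 \cdot 3 = -9 + 9 = 0$)
$r{\left(n,D \right)} = n$ ($r{\left(n,D \right)} = n - 0 = n + 0 = n$)
$k{\left(W \right)} = 3 W$ ($k{\left(W \right)} = 2 W + W = 3 W$)
$k{\left(-20 \right)} r{\left(-9,-3 \right)} + 376 = 3 \left(-20\right) \left(-9\right) + 376 = \left(-60\right) \left(-9\right) + 376 = 540 + 376 = 916$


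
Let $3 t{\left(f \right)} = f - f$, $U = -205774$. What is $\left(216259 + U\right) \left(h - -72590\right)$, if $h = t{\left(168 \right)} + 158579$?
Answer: $2423806965$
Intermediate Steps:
$t{\left(f \right)} = 0$ ($t{\left(f \right)} = \frac{f - f}{3} = \frac{1}{3} \cdot 0 = 0$)
$h = 158579$ ($h = 0 + 158579 = 158579$)
$\left(216259 + U\right) \left(h - -72590\right) = \left(216259 - 205774\right) \left(158579 - -72590\right) = 10485 \left(158579 + 72590\right) = 10485 \cdot 231169 = 2423806965$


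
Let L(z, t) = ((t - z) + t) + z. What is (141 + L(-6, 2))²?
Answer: 21025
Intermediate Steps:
L(z, t) = 2*t (L(z, t) = (-z + 2*t) + z = 2*t)
(141 + L(-6, 2))² = (141 + 2*2)² = (141 + 4)² = 145² = 21025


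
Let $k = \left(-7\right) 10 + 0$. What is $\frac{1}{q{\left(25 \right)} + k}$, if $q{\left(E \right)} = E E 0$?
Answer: $- \frac{1}{70} \approx -0.014286$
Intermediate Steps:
$q{\left(E \right)} = 0$ ($q{\left(E \right)} = E^{2} \cdot 0 = 0$)
$k = -70$ ($k = -70 + 0 = -70$)
$\frac{1}{q{\left(25 \right)} + k} = \frac{1}{0 - 70} = \frac{1}{-70} = - \frac{1}{70}$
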